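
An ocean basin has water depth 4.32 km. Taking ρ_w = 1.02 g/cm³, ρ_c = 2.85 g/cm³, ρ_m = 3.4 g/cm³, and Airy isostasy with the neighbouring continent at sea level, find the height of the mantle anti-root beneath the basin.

Isostatic balance requires: replacing crust with seawater at the top is compensated by replacing crust with mantle at the base: d (ρ_c − ρ_w) = a (ρ_m − ρ_c).
a = d (ρ_c − ρ_w)/(ρ_m − ρ_c) = 4.32 km × 1.83/0.55 = 14.4 km.

14.4 km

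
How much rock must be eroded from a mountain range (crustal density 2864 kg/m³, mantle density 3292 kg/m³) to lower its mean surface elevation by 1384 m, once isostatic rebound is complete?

Net drop Δ = e − u = e − e ρ_c/ρ_m = e (ρ_m − ρ_c)/ρ_m.
e = Δ ρ_m/(ρ_m − ρ_c) = 1384 m × 3292/428 = 10600 m.

10600 m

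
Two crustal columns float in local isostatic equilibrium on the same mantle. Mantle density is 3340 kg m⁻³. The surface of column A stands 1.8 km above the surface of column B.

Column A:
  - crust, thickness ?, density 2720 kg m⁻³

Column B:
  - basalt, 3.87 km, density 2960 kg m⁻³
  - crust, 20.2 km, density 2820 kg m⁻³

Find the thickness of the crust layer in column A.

29 km

Take the compensation level at the base of the deeper column (depth z_c below the surface of column A) and equate Σ ρ_i t_i down to z_c; mantle fills any gap and the z_c terms cancel.
Column A: x×2720 + (z_c − 0 − x)×3340
Column B: 1.8×0 + 3.87×2960 + 20.2×2820 + (z_c − 1.8 − 24.07)×3340
The z_c×3340 term appears on both sides and cancels. Collect the known terms of each column as K = Σ(ρt)_known − 3340 × (depth of known layers): K_A = 0 − 3340×0 = 0; K_B = 68419.2 − 3340×(1.8 + 24.07) = −17986.6.
Balance: K_A − x×(3340 − 2720) = K_B, so x = (K_A − K_B)/(3340 − 2720) = 17986.6/620 = 29 km.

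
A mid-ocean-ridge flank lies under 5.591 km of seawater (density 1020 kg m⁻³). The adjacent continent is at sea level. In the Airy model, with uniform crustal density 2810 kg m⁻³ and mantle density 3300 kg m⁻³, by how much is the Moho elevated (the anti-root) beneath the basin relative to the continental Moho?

By Archimedes' principle applied to the lithosphere: replacing crust with seawater at the top is compensated by replacing crust with mantle at the base: d (ρ_c − ρ_w) = a (ρ_m − ρ_c).
a = d (ρ_c − ρ_w)/(ρ_m − ρ_c) = 5.591 km × 1790/490 = 20.4 km.

20.4 km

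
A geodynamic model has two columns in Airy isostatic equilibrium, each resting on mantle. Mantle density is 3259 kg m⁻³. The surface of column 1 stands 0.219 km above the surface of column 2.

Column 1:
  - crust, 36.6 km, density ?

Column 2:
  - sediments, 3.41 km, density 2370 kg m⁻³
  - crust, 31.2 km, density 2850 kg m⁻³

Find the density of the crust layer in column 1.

Take the compensation level at the base of the deeper column (depth z_c below the surface of column 1) and equate Σ ρ_i t_i down to z_c; mantle fills any gap and the z_c terms cancel.
Column 1: 36.6×ρ + (z_c − 36.6)×3259
Column 2: 0.219×0 + 3.41×2370 + 31.2×2850 + (z_c − 0.219 − 34.61)×3259
The z_c×3259 term appears on both sides and cancels. Collect the known terms of each column as K = Σ(ρt)_known − 3259 × (depth of known layers): K_1 = 0 − 3259×36.6 = −119279.4; K_2 = 97001.7 − 3259×(0.219 + 34.61) = −16506.011.
Balance: K_1 + 36.6×ρ = K_2, so ρ = (K_2 − K_1)/36.6 = 102773/36.6 = 2810 kg m⁻³.

2810 kg m⁻³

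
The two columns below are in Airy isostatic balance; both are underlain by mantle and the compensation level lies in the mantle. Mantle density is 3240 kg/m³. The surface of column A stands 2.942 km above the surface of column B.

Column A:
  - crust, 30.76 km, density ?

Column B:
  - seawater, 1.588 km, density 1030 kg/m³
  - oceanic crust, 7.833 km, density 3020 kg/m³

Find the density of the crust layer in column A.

Take the compensation level at the base of the deeper column (depth z_c below the surface of column A) and equate Σ ρ_i t_i down to z_c; mantle fills any gap and the z_c terms cancel.
Column A: 30.76×ρ + (z_c − 30.76)×3240
Column B: 2.942×0 + 1.588×1030 + 7.833×3020 + (z_c − 2.942 − 9.421)×3240
The z_c×3240 term appears on both sides and cancels. Collect the known terms of each column as K = Σ(ρt)_known − 3240 × (depth of known layers): K_A = 0 − 3240×30.76 = −99662.4; K_B = 25291.3 − 3240×(2.942 + 9.421) = −14764.82.
Balance: K_A + 30.76×ρ = K_B, so ρ = (K_B − K_A)/30.76 = 84897.6/30.76 = 2760 kg/m³.

2760 kg/m³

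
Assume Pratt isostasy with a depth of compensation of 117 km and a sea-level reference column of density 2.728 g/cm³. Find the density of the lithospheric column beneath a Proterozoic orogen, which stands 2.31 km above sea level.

Pratt balance: ρ_ref D = ρ (D + h).
ρ = ρ_ref D/(D + h) = 2.728 × 117 km/(117 km + 2.31 km) = 2.68 g/cm³.

2.68 g/cm³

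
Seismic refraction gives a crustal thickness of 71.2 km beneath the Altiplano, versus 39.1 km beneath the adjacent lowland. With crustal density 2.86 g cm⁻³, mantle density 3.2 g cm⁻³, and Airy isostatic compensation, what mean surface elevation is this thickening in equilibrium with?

3.41 km

Excess crust Δ = 71.2 km − 39.1 km = 32.1 km, split between elevation h and root r with h + r = Δ.
Airy balance ρ_c h = (ρ_m − ρ_c) r gives r = h ρ_c/(ρ_m − ρ_c), so h (1 + ρ_c/(ρ_m − ρ_c)) = Δ, i.e. h = Δ (ρ_m − ρ_c)/ρ_m.
h = 32.1 km × 0.34/3.2 = 3.41 km.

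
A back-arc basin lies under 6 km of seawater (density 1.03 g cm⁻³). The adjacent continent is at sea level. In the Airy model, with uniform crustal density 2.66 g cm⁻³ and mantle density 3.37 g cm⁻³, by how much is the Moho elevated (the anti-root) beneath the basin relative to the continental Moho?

13.8 km

By Archimedes' principle applied to the lithosphere: replacing crust with seawater at the top is compensated by replacing crust with mantle at the base: d (ρ_c − ρ_w) = a (ρ_m − ρ_c).
a = d (ρ_c − ρ_w)/(ρ_m − ρ_c) = 6 km × 1.63/0.71 = 13.8 km.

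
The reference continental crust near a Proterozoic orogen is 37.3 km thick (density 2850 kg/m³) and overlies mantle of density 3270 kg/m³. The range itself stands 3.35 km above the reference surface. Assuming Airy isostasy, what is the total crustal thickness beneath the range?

63.4 km

Root depth r = h ρ_c / (ρ_m − ρ_c) = 3.35 km × 2850 / 420 = 22.73 km.
Total thickness = T + h + r = 37.3 km + 3.35 km + 22.73 km = 63.4 km.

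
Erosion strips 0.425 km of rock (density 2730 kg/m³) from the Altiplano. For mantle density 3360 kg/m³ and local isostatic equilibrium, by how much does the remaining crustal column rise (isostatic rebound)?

Unloading: uplift u = e ρ_c/ρ_m = 0.425 km × 2730/3360 = 0.345 km.

0.345 km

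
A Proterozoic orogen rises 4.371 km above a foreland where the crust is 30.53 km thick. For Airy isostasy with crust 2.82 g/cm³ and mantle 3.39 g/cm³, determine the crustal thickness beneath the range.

56.5 km

Root depth r = h ρ_c / (ρ_m − ρ_c) = 4.371 km × 2.82 / 0.57 = 21.62 km.
Total thickness = T + h + r = 30.53 km + 4.371 km + 21.62 km = 56.5 km.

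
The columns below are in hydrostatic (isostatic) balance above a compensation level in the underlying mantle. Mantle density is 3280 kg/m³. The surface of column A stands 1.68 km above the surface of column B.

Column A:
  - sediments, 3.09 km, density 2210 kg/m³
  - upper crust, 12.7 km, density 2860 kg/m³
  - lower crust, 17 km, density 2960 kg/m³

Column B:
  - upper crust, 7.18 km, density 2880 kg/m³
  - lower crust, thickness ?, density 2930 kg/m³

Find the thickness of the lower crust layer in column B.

Take the compensation level at the base of the deeper column (depth z_c below the surface of column A) and equate Σ ρ_i t_i down to z_c; mantle fills any gap and the z_c terms cancel.
Column A: 3.09×2210 + 12.7×2860 + 17×2960 + (z_c − 32.79)×3280
Column B: 1.68×0 + 7.18×2880 + x×2930 + (z_c − 1.68 − 7.18 − x)×3280
The z_c×3280 term appears on both sides and cancels. Collect the known terms of each column as K = Σ(ρt)_known − 3280 × (depth of known layers): K_A = 93470.9 − 3280×32.79 = −14080.3; K_B = 20678.4 − 3280×(1.68 + 7.18) = −8382.4.
Balance: K_A = K_B − x×(3280 − 2930), so x = (K_B − K_A)/(3280 − 2930) = 5697.9/350 = 16.3 km.

16.3 km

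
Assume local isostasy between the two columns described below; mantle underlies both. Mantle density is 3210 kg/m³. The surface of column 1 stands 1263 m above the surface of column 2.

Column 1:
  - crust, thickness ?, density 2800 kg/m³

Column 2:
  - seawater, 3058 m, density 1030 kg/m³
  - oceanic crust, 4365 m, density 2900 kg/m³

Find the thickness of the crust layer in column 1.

29400 m

Take the compensation level at the base of the deeper column (depth z_c below the surface of column 1) and equate Σ ρ_i t_i down to z_c; mantle fills any gap and the z_c terms cancel.
Column 1: x×2800 + (z_c − 0 − x)×3210
Column 2: 1263×0 + 3058×1030 + 4365×2900 + (z_c − 1263 − 7423)×3210
The z_c×3210 term appears on both sides and cancels. Collect the known terms of each column as K = Σ(ρt)_known − 3210 × (depth of known layers): K_1 = 0 − 3210×0 = 0; K_2 = 15808240 − 3210×(1263 + 7423) = −12073820.
Balance: K_1 − x×(3210 − 2800) = K_2, so x = (K_1 − K_2)/(3210 − 2800) = 12073800/410 = 29400 m.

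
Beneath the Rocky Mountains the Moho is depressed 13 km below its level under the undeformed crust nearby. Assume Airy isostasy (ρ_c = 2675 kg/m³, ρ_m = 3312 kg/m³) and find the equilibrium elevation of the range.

In Airy isostatic equilibrium: ρ_c h = (ρ_m − ρ_c) r.
h = r (ρ_m − ρ_c) / ρ_c = 13 km × (3312 − 2675) / 2675 = 3.1 km.

3.1 km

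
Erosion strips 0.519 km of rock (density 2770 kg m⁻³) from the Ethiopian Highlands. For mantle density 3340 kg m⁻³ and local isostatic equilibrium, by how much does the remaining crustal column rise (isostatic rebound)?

0.43 km

Unloading: uplift u = e ρ_c/ρ_m = 0.519 km × 2770/3340 = 0.43 km.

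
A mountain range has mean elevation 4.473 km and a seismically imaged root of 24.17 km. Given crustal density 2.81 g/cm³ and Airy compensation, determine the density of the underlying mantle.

3.33 g/cm³

Airy balance: ρ_c h = (ρ_m − ρ_c) r → ρ_m = ρ_c (1 + h/r).
ρ_m = 2.81 × (1 + 4.473 km/24.17 km) = 3.33 g/cm³.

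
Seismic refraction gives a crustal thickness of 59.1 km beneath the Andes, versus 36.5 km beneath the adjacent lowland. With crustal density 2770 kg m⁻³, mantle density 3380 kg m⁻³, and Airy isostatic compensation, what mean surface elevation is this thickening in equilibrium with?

Excess crust Δ = 59.1 km − 36.5 km = 22.6 km, split between elevation h and root r with h + r = Δ.
Airy balance ρ_c h = (ρ_m − ρ_c) r gives r = h ρ_c/(ρ_m − ρ_c), so h (1 + ρ_c/(ρ_m − ρ_c)) = Δ, i.e. h = Δ (ρ_m − ρ_c)/ρ_m.
h = 22.6 km × 610/3380 = 4.08 km.

4.08 km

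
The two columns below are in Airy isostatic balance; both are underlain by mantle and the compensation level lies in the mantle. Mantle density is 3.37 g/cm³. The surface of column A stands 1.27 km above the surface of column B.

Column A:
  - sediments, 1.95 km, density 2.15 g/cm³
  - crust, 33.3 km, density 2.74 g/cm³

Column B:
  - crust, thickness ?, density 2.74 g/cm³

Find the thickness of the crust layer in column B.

30.3 km

Take the compensation level at the base of the deeper column (depth z_c below the surface of column A) and equate Σ ρ_i t_i down to z_c; mantle fills any gap and the z_c terms cancel.
Column A: 1.95×2.15 + 33.3×2.74 + (z_c − 35.25)×3.37
Column B: 1.27×0 + x×2.74 + (z_c − 1.27 − 0 − x)×3.37
The z_c×3.37 term appears on both sides and cancels. Collect the known terms of each column as K = Σ(ρt)_known − 3.37 × (depth of known layers): K_A = 95.4345 − 3.37×35.25 = −23.358; K_B = 0 − 3.37×(1.27 + 0) = −4.2799.
Balance: K_A = K_B − x×(3.37 − 2.74), so x = (K_B − K_A)/(3.37 − 2.74) = 19.0781/0.63 = 30.3 km.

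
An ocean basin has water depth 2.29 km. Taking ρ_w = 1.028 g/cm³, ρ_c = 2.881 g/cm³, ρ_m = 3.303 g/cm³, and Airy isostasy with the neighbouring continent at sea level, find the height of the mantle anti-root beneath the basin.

10.1 km

In Airy isostatic equilibrium: replacing crust with seawater at the top is compensated by replacing crust with mantle at the base: d (ρ_c − ρ_w) = a (ρ_m − ρ_c).
a = d (ρ_c − ρ_w)/(ρ_m − ρ_c) = 2.29 km × 1.853/0.422 = 10.1 km.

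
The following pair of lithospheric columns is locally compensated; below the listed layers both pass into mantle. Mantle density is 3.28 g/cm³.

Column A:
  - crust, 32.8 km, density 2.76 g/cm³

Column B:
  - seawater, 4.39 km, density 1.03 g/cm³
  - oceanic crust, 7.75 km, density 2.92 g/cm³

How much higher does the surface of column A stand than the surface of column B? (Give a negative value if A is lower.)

1.34 km

For any compensation level in the mantle, the mantle terms cancel and isostasy reduces to e = (Σt_A − Σt_B) − (Σ(ρt)_A − Σ(ρt)_B) / ρ_m.
Σt_A = 32.8 km; Σt_B = 12.14 km; Σ(ρt)_A = 90.528; Σ(ρt)_B = 27.1517 (in km·g/cm³).
e = (32.8 − 12.14) − (90.528 − 27.1517) / 3.28 = 1.34 km.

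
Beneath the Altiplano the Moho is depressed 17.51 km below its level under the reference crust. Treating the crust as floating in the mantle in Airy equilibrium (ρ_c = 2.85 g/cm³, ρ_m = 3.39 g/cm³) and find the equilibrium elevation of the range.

3.32 km

By Archimedes' principle applied to the lithosphere: ρ_c h = (ρ_m − ρ_c) r.
h = r (ρ_m − ρ_c) / ρ_c = 17.51 km × (3.39 − 2.85) / 2.85 = 3.32 km.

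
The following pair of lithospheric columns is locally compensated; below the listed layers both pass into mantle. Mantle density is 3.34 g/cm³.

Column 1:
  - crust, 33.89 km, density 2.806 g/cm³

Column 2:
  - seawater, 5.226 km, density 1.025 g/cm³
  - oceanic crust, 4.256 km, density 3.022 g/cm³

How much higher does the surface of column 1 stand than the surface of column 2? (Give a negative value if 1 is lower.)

1.39 km

For any compensation level in the mantle, the mantle terms cancel and isostasy reduces to e = (Σt_1 − Σt_2) − (Σ(ρt)_1 − Σ(ρt)_2) / ρ_m.
Σt_1 = 33.89 km; Σt_2 = 9.482 km; Σ(ρt)_1 = 95.09534; Σ(ρt)_2 = 18.218282 (in km·g/cm³).
e = (33.89 − 9.482) − (95.09534 − 18.218282) / 3.34 = 1.39 km.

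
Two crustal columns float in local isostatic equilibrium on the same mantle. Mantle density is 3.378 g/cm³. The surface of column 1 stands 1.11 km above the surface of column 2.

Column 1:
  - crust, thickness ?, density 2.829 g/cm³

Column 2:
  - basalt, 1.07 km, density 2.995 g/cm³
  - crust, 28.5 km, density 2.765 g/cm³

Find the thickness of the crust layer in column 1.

39.4 km

Take the compensation level at the base of the deeper column (depth z_c below the surface of column 1) and equate Σ ρ_i t_i down to z_c; mantle fills any gap and the z_c terms cancel.
Column 1: x×2.829 + (z_c − 0 − x)×3.378
Column 2: 1.11×0 + 1.07×2.995 + 28.5×2.765 + (z_c − 1.11 − 29.57)×3.378
The z_c×3.378 term appears on both sides and cancels. Collect the known terms of each column as K = Σ(ρt)_known − 3.378 × (depth of known layers): K_1 = 0 − 3.378×0 = 0; K_2 = 82.00715 − 3.378×(1.11 + 29.57) = −21.62989.
Balance: K_1 − x×(3.378 − 2.829) = K_2, so x = (K_1 − K_2)/(3.378 − 2.829) = 21.6299/0.549 = 39.4 km.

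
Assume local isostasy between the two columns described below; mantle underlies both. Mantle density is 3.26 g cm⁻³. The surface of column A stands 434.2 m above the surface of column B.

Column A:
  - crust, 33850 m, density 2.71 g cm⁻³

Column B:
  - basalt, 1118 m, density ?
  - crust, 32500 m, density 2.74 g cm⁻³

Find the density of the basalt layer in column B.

2.99 g cm⁻³

Take the compensation level at the base of the deeper column (depth z_c below the surface of column A) and equate Σ ρ_i t_i down to z_c; mantle fills any gap and the z_c terms cancel.
Column A: 33850×2.71 + (z_c − 33850)×3.26
Column B: 434.2×0 + 1118×ρ + 32500×2.74 + (z_c − 434.2 − 33618)×3.26
The z_c×3.26 term appears on both sides and cancels. Collect the known terms of each column as K = Σ(ρt)_known − 3.26 × (depth of known layers): K_A = 91733.5 − 3.26×33850 = −18617.5; K_B = 89050 − 3.26×(434.2 + 33618) = −21960.172.
Balance: K_A = K_B + 1118×ρ, so ρ = (K_A − K_B)/1118 = 3342.67/1118 = 2.99 g cm⁻³.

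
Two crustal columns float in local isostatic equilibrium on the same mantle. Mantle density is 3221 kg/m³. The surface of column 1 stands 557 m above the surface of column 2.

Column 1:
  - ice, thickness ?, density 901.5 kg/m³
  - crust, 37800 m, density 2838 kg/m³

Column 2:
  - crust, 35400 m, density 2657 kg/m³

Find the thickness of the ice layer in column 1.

Take the compensation level at the base of the deeper column (depth z_c below the surface of column 1) and equate Σ ρ_i t_i down to z_c; mantle fills any gap and the z_c terms cancel.
Column 1: x×901.5 + 37800×2838 + (z_c − 37800 − x)×3221
Column 2: 557×0 + 35400×2657 + (z_c − 557 − 35400)×3221
The z_c×3221 term appears on both sides and cancels. Collect the known terms of each column as K = Σ(ρt)_known − 3221 × (depth of known layers): K_1 = 107276400 − 3221×37800 = −14477400; K_2 = 94057800 − 3221×(557 + 35400) = −21759697.
Balance: K_1 − x×(3221 − 901.5) = K_2, so x = (K_1 − K_2)/(3221 − 901.5) = 7282300/2319.5 = 3140 m.

3140 m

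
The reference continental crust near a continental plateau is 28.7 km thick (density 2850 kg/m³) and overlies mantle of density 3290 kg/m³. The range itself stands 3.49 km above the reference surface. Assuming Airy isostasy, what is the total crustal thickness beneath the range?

Root depth r = h ρ_c / (ρ_m − ρ_c) = 3.49 km × 2850 / 440 = 22.61 km.
Total thickness = T + h + r = 28.7 km + 3.49 km + 22.61 km = 54.8 km.

54.8 km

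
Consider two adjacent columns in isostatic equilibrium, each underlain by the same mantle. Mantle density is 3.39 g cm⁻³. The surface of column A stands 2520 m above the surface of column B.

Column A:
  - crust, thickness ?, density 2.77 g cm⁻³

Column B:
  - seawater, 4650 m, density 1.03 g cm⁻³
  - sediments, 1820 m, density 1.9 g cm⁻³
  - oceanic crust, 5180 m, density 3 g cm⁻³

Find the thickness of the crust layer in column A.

39100 m

Take the compensation level at the base of the deeper column (depth z_c below the surface of column A) and equate Σ ρ_i t_i down to z_c; mantle fills any gap and the z_c terms cancel.
Column A: x×2.77 + (z_c − 0 − x)×3.39
Column B: 2520×0 + 4650×1.03 + 1820×1.9 + 5180×3 + (z_c − 2520 − 11650)×3.39
The z_c×3.39 term appears on both sides and cancels. Collect the known terms of each column as K = Σ(ρt)_known − 3.39 × (depth of known layers): K_A = 0 − 3.39×0 = 0; K_B = 23787.5 − 3.39×(2520 + 11650) = −24248.8.
Balance: K_A − x×(3.39 − 2.77) = K_B, so x = (K_A − K_B)/(3.39 − 2.77) = 24248.8/0.62 = 39100 m.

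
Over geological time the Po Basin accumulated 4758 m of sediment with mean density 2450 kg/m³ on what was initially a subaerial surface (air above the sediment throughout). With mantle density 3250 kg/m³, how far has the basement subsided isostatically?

3590 m

Subaerial load: s = t ρ_sed / ρ_m = 4758 m × 2450/3250 = 3590 m.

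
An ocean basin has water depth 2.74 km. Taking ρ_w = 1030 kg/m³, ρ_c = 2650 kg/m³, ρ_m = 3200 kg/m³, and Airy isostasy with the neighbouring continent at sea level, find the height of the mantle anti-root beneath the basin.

For local isostatic compensation: replacing crust with seawater at the top is compensated by replacing crust with mantle at the base: d (ρ_c − ρ_w) = a (ρ_m − ρ_c).
a = d (ρ_c − ρ_w)/(ρ_m − ρ_c) = 2.74 km × 1620/550 = 8.07 km.

8.07 km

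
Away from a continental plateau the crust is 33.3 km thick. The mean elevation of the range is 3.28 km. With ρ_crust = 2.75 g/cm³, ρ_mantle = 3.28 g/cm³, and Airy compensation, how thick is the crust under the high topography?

Root depth r = h ρ_c / (ρ_m − ρ_c) = 3.28 km × 2.75 / 0.53 = 17.02 km.
Total thickness = T + h + r = 33.3 km + 3.28 km + 17.02 km = 53.6 km.

53.6 km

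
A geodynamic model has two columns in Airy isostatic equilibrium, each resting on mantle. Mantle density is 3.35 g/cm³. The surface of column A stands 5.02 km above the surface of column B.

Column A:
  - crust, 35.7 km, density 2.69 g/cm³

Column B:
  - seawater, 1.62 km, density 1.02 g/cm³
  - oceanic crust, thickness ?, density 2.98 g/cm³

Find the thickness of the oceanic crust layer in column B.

Take the compensation level at the base of the deeper column (depth z_c below the surface of column A) and equate Σ ρ_i t_i down to z_c; mantle fills any gap and the z_c terms cancel.
Column A: 35.7×2.69 + (z_c − 35.7)×3.35
Column B: 5.02×0 + 1.62×1.02 + x×2.98 + (z_c − 5.02 − 1.62 − x)×3.35
The z_c×3.35 term appears on both sides and cancels. Collect the known terms of each column as K = Σ(ρt)_known − 3.35 × (depth of known layers): K_A = 96.033 − 3.35×35.7 = −23.562; K_B = 1.6524 − 3.35×(5.02 + 1.62) = −20.5916.
Balance: K_A = K_B − x×(3.35 − 2.98), so x = (K_B − K_A)/(3.35 − 2.98) = 2.9704/0.37 = 8.03 km.

8.03 km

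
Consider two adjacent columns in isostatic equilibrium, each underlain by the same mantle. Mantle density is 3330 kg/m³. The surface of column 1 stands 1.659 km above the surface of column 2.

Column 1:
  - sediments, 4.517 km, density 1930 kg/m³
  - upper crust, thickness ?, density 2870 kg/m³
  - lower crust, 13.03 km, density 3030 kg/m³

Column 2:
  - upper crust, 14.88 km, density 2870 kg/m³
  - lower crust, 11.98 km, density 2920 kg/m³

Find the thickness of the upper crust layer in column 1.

Take the compensation level at the base of the deeper column (depth z_c below the surface of column 1) and equate Σ ρ_i t_i down to z_c; mantle fills any gap and the z_c terms cancel.
Column 1: 4.517×1930 + x×2870 + 13.03×3030 + (z_c − 17.547 − x)×3330
Column 2: 1.659×0 + 14.88×2870 + 11.98×2920 + (z_c − 1.659 − 26.86)×3330
The z_c×3330 term appears on both sides and cancels. Collect the known terms of each column as K = Σ(ρt)_known − 3330 × (depth of known layers): K_1 = 48198.71 − 3330×17.547 = −10232.8; K_2 = 77687.2 − 3330×(1.659 + 26.86) = −17281.07.
Balance: K_1 − x×(3330 − 2870) = K_2, so x = (K_1 − K_2)/(3330 − 2870) = 7048.27/460 = 15.3 km.

15.3 km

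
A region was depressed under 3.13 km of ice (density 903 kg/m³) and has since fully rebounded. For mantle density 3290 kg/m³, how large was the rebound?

Removing the load lets mantle flow back in; uplift u satisfies ρ_ice t = ρ_m u.
u = t ρ_ice/ρ_m = 3.13 km × 903/3290 = 0.859 km.

0.859 km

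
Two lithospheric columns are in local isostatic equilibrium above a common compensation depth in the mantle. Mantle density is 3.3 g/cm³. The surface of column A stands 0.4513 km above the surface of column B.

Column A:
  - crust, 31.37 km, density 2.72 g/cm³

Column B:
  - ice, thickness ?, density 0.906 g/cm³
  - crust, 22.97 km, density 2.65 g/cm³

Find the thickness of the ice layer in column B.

0.741 km

Take the compensation level at the base of the deeper column (depth z_c below the surface of column A) and equate Σ ρ_i t_i down to z_c; mantle fills any gap and the z_c terms cancel.
Column A: 31.37×2.72 + (z_c − 31.37)×3.3
Column B: 0.4513×0 + x×0.906 + 22.97×2.65 + (z_c − 0.4513 − 22.97 − x)×3.3
The z_c×3.3 term appears on both sides and cancels. Collect the known terms of each column as K = Σ(ρt)_known − 3.3 × (depth of known layers): K_A = 85.3264 − 3.3×31.37 = −18.1946; K_B = 60.8705 − 3.3×(0.4513 + 22.97) = −16.41979.
Balance: K_A = K_B − x×(3.3 − 0.906), so x = (K_B − K_A)/(3.3 − 0.906) = 1.77481/2.394 = 0.741 km.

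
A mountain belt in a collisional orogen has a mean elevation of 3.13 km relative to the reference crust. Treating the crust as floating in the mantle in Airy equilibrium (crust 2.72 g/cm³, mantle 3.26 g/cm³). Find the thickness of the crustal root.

15.8 km

For local isostatic compensation: the weight of the topography is balanced by the buoyancy of the root, ρ_c h = (ρ_m − ρ_c) r.
r = h · ρ_c / (ρ_m − ρ_c) = 3.13 km × 2.72 / (3.26 − 2.72) = 15.8 km.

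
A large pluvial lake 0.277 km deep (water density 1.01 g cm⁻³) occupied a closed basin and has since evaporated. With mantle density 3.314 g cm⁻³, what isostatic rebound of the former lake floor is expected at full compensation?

u = d ρ_w/ρ_m = 0.277 km × 1.01/3.314 = 0.0844 km.

0.0844 km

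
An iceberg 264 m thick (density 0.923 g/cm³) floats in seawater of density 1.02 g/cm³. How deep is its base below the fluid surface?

Draft d = t ρ_obj/ρ_fluid = 264 m × 0.923/1.02 = 239 m.

239 m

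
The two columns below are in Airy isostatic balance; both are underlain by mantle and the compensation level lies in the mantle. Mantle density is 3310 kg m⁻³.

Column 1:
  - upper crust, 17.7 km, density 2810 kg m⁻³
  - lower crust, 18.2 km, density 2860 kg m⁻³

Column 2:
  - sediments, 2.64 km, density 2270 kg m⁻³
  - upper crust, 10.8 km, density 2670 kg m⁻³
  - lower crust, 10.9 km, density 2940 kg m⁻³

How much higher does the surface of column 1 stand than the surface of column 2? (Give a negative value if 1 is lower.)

For any compensation level in the mantle, the mantle terms cancel and isostasy reduces to e = (Σt_1 − Σt_2) − (Σ(ρt)_1 − Σ(ρt)_2) / ρ_m.
Σt_1 = 35.9 km; Σt_2 = 24.34 km; Σ(ρt)_1 = 101789; Σ(ρt)_2 = 66874.8 (in km·kg m⁻³).
e = (35.9 − 24.34) − (101789 − 66874.8) / 3310 = 1.01 km.

1.01 km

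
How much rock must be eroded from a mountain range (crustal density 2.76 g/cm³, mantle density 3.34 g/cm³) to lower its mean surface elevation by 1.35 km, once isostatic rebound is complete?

7.77 km

Net drop Δ = e − u = e − e ρ_c/ρ_m = e (ρ_m − ρ_c)/ρ_m.
e = Δ ρ_m/(ρ_m − ρ_c) = 1.35 km × 3.34/0.58 = 7.77 km.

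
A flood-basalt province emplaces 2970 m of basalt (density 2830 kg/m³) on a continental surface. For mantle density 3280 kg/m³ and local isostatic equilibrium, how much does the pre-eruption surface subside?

2560 m

Subaerial loading: s = t ρ_load / ρ_m.
s = 2970 m × 2830/3280 = 2560 m.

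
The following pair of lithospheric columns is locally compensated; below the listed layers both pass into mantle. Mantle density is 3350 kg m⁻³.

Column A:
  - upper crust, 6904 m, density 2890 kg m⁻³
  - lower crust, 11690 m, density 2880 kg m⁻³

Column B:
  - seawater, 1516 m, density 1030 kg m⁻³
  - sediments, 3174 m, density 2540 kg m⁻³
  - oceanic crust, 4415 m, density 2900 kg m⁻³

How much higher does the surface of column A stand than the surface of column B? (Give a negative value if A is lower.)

178 m

For any compensation level in the mantle, the mantle terms cancel and isostasy reduces to e = (Σt_A − Σt_B) − (Σ(ρt)_A − Σ(ρt)_B) / ρ_m.
Σt_A = 18594 m; Σt_B = 9105 m; Σ(ρt)_A = 53619760; Σ(ρt)_B = 22426940 (in m·kg m⁻³).
e = (18594 − 9105) − (53619760 − 22426940) / 3350 = 178 m.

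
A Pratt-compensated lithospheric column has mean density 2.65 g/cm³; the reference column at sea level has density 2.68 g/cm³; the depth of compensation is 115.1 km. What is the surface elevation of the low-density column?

1.3 km

ρ_ref D = ρ (D + h) → h = D (ρ_ref − ρ)/ρ.
h = 115.1 km × (2.68 − 2.65)/2.65 = 1.3 km.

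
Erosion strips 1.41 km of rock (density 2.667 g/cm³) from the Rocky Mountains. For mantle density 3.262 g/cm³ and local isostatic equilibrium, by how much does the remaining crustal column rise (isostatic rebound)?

1.15 km

Unloading: uplift u = e ρ_c/ρ_m = 1.41 km × 2.667/3.262 = 1.15 km.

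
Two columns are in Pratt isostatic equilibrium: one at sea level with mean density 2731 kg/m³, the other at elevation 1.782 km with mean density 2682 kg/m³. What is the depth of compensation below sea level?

ρ_ref D = ρ (D + h) → D (ρ_ref − ρ) = ρ h.
D = ρ h/(ρ_ref − ρ) = 2682 × 1.782 km/(2731 − 2682) = 97.5 km.

97.5 km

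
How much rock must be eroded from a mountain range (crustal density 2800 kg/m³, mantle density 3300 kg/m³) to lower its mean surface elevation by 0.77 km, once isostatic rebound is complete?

Net drop Δ = e − u = e − e ρ_c/ρ_m = e (ρ_m − ρ_c)/ρ_m.
e = Δ ρ_m/(ρ_m − ρ_c) = 0.77 km × 3300/500 = 5.08 km.

5.08 km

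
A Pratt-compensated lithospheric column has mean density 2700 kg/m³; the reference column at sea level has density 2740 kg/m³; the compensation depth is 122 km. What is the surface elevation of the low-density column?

ρ_ref D = ρ (D + h) → h = D (ρ_ref − ρ)/ρ.
h = 122 km × (2740 − 2700)/2700 = 1.81 km.

1.81 km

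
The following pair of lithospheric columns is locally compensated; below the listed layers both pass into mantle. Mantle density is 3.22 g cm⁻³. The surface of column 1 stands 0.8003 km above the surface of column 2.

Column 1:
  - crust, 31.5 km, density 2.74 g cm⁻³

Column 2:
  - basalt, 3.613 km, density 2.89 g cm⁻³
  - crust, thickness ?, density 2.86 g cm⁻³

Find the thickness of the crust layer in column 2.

31.5 km

Take the compensation level at the base of the deeper column (depth z_c below the surface of column 1) and equate Σ ρ_i t_i down to z_c; mantle fills any gap and the z_c terms cancel.
Column 1: 31.5×2.74 + (z_c − 31.5)×3.22
Column 2: 0.8003×0 + 3.613×2.89 + x×2.86 + (z_c − 0.8003 − 3.613 − x)×3.22
The z_c×3.22 term appears on both sides and cancels. Collect the known terms of each column as K = Σ(ρt)_known − 3.22 × (depth of known layers): K_1 = 86.31 − 3.22×31.5 = −15.12; K_2 = 10.44157 − 3.22×(0.8003 + 3.613) = −3.769256.
Balance: K_1 = K_2 − x×(3.22 − 2.86), so x = (K_2 − K_1)/(3.22 − 2.86) = 11.3507/0.36 = 31.5 km.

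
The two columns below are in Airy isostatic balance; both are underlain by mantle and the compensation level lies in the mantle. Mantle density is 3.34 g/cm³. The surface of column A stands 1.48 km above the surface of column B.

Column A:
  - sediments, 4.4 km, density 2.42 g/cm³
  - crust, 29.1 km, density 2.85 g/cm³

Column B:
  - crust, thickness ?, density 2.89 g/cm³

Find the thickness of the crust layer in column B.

29.7 km

Take the compensation level at the base of the deeper column (depth z_c below the surface of column A) and equate Σ ρ_i t_i down to z_c; mantle fills any gap and the z_c terms cancel.
Column A: 4.4×2.42 + 29.1×2.85 + (z_c − 33.5)×3.34
Column B: 1.48×0 + x×2.89 + (z_c − 1.48 − 0 − x)×3.34
The z_c×3.34 term appears on both sides and cancels. Collect the known terms of each column as K = Σ(ρt)_known − 3.34 × (depth of known layers): K_A = 93.583 − 3.34×33.5 = −18.307; K_B = 0 − 3.34×(1.48 + 0) = −4.9432.
Balance: K_A = K_B − x×(3.34 − 2.89), so x = (K_B − K_A)/(3.34 − 2.89) = 13.3638/0.45 = 29.7 km.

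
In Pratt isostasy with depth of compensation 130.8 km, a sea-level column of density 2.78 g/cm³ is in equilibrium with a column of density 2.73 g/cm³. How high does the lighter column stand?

ρ_ref D = ρ (D + h) → h = D (ρ_ref − ρ)/ρ.
h = 130.8 km × (2.78 − 2.73)/2.73 = 2.4 km.

2.4 km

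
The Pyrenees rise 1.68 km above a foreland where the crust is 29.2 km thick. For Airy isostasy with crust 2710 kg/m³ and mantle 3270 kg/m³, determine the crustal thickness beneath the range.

Root depth r = h ρ_c / (ρ_m − ρ_c) = 1.68 km × 2710 / 560 = 8.13 km.
Total thickness = T + h + r = 29.2 km + 1.68 km + 8.13 km = 39 km.

39 km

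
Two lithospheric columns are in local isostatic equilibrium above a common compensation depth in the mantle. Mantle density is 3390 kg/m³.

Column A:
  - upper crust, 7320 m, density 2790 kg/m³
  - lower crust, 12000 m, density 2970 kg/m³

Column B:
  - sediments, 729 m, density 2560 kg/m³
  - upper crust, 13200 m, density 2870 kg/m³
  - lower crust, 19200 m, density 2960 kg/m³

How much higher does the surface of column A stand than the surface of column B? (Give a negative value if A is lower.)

For any compensation level in the mantle, the mantle terms cancel and isostasy reduces to e = (Σt_A − Σt_B) − (Σ(ρt)_A − Σ(ρt)_B) / ρ_m.
Σt_A = 19320 m; Σt_B = 33129 m; Σ(ρt)_A = 56062800; Σ(ρt)_B = 96582240 (in m·kg/m³).
e = (19320 − 33129) − (56062800 − 96582240) / 3390 = −1860 m.

−1860 m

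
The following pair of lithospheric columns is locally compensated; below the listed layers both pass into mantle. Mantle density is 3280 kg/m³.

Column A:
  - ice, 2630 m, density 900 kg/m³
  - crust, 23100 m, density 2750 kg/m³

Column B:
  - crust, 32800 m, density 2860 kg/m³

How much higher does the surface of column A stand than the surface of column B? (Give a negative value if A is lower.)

For any compensation level in the mantle, the mantle terms cancel and isostasy reduces to e = (Σt_A − Σt_B) − (Σ(ρt)_A − Σ(ρt)_B) / ρ_m.
Σt_A = 25730 m; Σt_B = 32800 m; Σ(ρt)_A = 65892000; Σ(ρt)_B = 93808000 (in m·kg/m³).
e = (25730 − 32800) − (65892000 − 93808000) / 3280 = 1440 m.

1440 m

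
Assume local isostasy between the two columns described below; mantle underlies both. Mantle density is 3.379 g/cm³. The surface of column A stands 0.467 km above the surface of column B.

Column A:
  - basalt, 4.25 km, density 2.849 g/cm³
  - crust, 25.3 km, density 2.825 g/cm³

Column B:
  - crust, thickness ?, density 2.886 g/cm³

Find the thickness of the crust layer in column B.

29.8 km

Take the compensation level at the base of the deeper column (depth z_c below the surface of column A) and equate Σ ρ_i t_i down to z_c; mantle fills any gap and the z_c terms cancel.
Column A: 4.25×2.849 + 25.3×2.825 + (z_c − 29.55)×3.379
Column B: 0.467×0 + x×2.886 + (z_c − 0.467 − 0 − x)×3.379
The z_c×3.379 term appears on both sides and cancels. Collect the known terms of each column as K = Σ(ρt)_known − 3.379 × (depth of known layers): K_A = 83.58075 − 3.379×29.55 = −16.2687; K_B = 0 − 3.379×(0.467 + 0) = −1.577993.
Balance: K_A = K_B − x×(3.379 − 2.886), so x = (K_B − K_A)/(3.379 − 2.886) = 14.6907/0.493 = 29.8 km.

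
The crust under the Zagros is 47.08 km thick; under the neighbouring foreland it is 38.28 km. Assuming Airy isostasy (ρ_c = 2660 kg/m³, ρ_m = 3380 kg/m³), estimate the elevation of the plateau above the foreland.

1.87 km

Excess crust Δ = 47.08 km − 38.28 km = 8.8 km, split between elevation h and root r with h + r = Δ.
Airy balance ρ_c h = (ρ_m − ρ_c) r gives r = h ρ_c/(ρ_m − ρ_c), so h (1 + ρ_c/(ρ_m − ρ_c)) = Δ, i.e. h = Δ (ρ_m − ρ_c)/ρ_m.
h = 8.8 km × 720/3380 = 1.87 km.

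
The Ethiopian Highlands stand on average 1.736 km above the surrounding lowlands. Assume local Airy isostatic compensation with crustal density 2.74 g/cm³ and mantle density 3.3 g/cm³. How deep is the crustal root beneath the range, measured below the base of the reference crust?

By Archimedes' principle applied to the lithosphere: the weight of the topography is balanced by the buoyancy of the root, ρ_c h = (ρ_m − ρ_c) r.
r = h · ρ_c / (ρ_m − ρ_c) = 1.736 km × 2.74 / (3.3 − 2.74) = 8.49 km.

8.49 km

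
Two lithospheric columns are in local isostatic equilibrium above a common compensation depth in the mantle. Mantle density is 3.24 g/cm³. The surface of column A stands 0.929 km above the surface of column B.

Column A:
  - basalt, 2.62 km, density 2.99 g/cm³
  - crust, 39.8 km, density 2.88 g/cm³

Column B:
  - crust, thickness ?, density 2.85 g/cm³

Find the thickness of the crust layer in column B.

30.7 km

Take the compensation level at the base of the deeper column (depth z_c below the surface of column A) and equate Σ ρ_i t_i down to z_c; mantle fills any gap and the z_c terms cancel.
Column A: 2.62×2.99 + 39.8×2.88 + (z_c − 42.42)×3.24
Column B: 0.929×0 + x×2.85 + (z_c − 0.929 − 0 − x)×3.24
The z_c×3.24 term appears on both sides and cancels. Collect the known terms of each column as K = Σ(ρt)_known − 3.24 × (depth of known layers): K_A = 122.4578 − 3.24×42.42 = −14.983; K_B = 0 − 3.24×(0.929 + 0) = −3.00996.
Balance: K_A = K_B − x×(3.24 − 2.85), so x = (K_B − K_A)/(3.24 − 2.85) = 11.973/0.39 = 30.7 km.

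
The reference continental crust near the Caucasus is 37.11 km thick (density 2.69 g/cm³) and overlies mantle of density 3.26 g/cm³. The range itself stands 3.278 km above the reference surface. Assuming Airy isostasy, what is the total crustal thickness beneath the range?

55.9 km

Root depth r = h ρ_c / (ρ_m − ρ_c) = 3.278 km × 2.69 / 0.57 = 15.47 km.
Total thickness = T + h + r = 37.11 km + 3.278 km + 15.47 km = 55.9 km.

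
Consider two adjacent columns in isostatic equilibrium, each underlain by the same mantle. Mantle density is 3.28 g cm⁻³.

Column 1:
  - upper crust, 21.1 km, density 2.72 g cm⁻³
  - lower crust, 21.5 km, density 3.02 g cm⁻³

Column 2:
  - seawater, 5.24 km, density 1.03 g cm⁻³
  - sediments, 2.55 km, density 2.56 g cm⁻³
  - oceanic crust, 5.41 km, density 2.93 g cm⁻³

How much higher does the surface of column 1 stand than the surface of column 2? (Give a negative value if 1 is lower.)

0.575 km

For any compensation level in the mantle, the mantle terms cancel and isostasy reduces to e = (Σt_1 − Σt_2) − (Σ(ρt)_1 − Σ(ρt)_2) / ρ_m.
Σt_1 = 42.6 km; Σt_2 = 13.2 km; Σ(ρt)_1 = 122.322; Σ(ρt)_2 = 27.7765 (in km·g cm⁻³).
e = (42.6 − 13.2) − (122.322 − 27.7765) / 3.28 = 0.575 km.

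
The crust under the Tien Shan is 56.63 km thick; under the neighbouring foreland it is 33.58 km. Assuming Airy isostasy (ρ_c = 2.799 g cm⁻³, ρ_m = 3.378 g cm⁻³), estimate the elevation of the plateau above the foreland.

3.95 km

Excess crust Δ = 56.63 km − 33.58 km = 23.05 km, split between elevation h and root r with h + r = Δ.
Airy balance ρ_c h = (ρ_m − ρ_c) r gives r = h ρ_c/(ρ_m − ρ_c), so h (1 + ρ_c/(ρ_m − ρ_c)) = Δ, i.e. h = Δ (ρ_m − ρ_c)/ρ_m.
h = 23.05 km × 0.579/3.378 = 3.95 km.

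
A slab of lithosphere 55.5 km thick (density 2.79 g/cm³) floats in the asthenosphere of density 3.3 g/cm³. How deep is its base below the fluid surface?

46.9 km

Draft d = t ρ_obj/ρ_fluid = 55.5 km × 2.79/3.3 = 46.9 km.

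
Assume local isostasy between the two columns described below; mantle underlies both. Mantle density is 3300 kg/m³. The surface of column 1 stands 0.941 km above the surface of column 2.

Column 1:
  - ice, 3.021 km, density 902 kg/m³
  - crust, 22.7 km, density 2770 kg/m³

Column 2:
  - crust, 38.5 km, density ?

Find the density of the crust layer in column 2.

2880 kg/m³

Take the compensation level at the base of the deeper column (depth z_c below the surface of column 1) and equate Σ ρ_i t_i down to z_c; mantle fills any gap and the z_c terms cancel.
Column 1: 3.021×902 + 22.7×2770 + (z_c − 25.721)×3300
Column 2: 0.941×0 + 38.5×ρ + (z_c − 0.941 − 38.5)×3300
The z_c×3300 term appears on both sides and cancels. Collect the known terms of each column as K = Σ(ρt)_known − 3300 × (depth of known layers): K_1 = 65603.942 − 3300×25.721 = −19275.358; K_2 = 0 − 3300×(0.941 + 38.5) = −130155.3.
Balance: K_1 = K_2 + 38.5×ρ, so ρ = (K_1 − K_2)/38.5 = 110880/38.5 = 2880 kg/m³.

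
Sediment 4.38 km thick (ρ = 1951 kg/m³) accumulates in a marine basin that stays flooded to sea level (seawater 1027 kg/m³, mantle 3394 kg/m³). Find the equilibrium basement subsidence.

Submarine loading: the sediment displaces seawater, and the subsidence is in turn flooded, so s (ρ_m − ρ_w) = t (ρ_sed − ρ_w).
s = 4.38 km × (1951 − 1027) / (3394 − 1027) = 1.71 km.

1.71 km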